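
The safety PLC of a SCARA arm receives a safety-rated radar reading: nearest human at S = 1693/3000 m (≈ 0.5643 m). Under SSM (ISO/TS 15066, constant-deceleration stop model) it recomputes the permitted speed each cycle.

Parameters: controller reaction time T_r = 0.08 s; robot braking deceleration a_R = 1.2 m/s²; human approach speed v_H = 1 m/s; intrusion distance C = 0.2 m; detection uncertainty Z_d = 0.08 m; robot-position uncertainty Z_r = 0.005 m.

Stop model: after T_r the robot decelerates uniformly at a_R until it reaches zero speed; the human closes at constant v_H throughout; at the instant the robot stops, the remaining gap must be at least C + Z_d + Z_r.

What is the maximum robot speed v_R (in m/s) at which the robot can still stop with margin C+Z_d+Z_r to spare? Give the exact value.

collect terms ⇒ (5/12)·v_R² + (137/150)·v_R + (-299/1500) = 0
  disc = (137/150)² − 4·(5/12)·(-299/1500) = 729/625 ; √disc = 27/25
  v_R = (−(137/150) + 27/25) / (2·(5/12)) = 1/5 m/s
check:
T_s = v_R/a_R = (1/5)/(6/5) = 0.1667 s
robot covers v_R·T_r = 0.2000·0.0800 = 0.0160 m before braking
robot covers 0.2000·0.1667 − ½·1.2000·0.1667² = 0.0167 m while stopping
person approaches 1.0000·(0.0800+0.1667) = 0.2467 m
residual clearance needed = 0.2000+0.0800+0.0050 = 0.2850 m
sum ≈ 0.0160+0.0167+0.2467+0.2850 ≈ 0.5643 m = S ✓

v_R_max = 1/5 m/s = 0.2000 m/s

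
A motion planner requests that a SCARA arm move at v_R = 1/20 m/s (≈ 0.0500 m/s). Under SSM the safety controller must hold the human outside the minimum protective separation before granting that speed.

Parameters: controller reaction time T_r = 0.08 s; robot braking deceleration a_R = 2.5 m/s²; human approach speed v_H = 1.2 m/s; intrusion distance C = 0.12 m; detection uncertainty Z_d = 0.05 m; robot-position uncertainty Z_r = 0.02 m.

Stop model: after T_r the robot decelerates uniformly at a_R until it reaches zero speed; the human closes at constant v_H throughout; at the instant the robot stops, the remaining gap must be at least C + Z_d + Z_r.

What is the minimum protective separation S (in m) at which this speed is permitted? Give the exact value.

S_min = 629/2000 m = 0.3145 m

braking lasts T_s = (1/20)/(5/2) = 0.0200 s
robot covers v_R·T_r = 0.0500·0.0800 = 0.0040 m before braking
robot under decel: 0.0500²/(2·2.5000) = 0.0005 m
human closes 1.2000·0.1000 = 0.1200 m
residual clearance needed = 0.1200+0.0500+0.0200 = 0.1900 m
S_min ≈ 0.0040+0.0005+0.1200+0.1900  ⇒  S_min = 629/2000 m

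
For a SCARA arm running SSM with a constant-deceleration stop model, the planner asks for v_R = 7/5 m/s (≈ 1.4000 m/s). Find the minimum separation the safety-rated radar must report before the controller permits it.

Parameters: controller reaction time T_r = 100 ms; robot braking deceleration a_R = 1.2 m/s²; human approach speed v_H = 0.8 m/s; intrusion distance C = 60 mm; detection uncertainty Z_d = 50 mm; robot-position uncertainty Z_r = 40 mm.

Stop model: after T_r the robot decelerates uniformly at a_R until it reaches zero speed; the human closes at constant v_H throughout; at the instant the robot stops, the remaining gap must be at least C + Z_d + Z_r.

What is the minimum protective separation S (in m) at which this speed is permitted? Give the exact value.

S_min = 53/25 m = 2.1200 m

stop time T_s = (7/5)/(6/5) = 1.1667 s
robot covers v_R·T_r = 1.4000·0.1000 = 0.1400 m before braking
robot under decel: 1.4000²/(2·1.2000) = 0.8167 m
human closes 0.8000·1.2667 = 1.0133 m
C+Z_d+Z_r = 0.0600+0.0500+0.0400 = 0.1500 m
S_min ≈ 0.1400+0.8167+1.0133+0.1500  ⇒  S_min = 53/25 m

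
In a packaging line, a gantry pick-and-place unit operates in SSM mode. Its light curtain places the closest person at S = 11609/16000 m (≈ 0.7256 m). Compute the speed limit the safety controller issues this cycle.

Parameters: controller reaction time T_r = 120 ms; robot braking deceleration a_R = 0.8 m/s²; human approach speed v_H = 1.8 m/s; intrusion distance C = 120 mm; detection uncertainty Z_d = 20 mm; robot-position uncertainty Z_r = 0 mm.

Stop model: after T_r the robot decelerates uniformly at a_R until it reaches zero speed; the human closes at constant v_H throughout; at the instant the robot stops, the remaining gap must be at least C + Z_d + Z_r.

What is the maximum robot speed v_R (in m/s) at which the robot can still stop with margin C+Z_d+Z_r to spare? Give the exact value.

collect terms ⇒ (5/8)·v_R² + (237/100)·v_R + (-5913/16000) = 0
  disc = (237/100)² − 4·(5/8)·(-5913/16000) = 1046529/160000 ; √disc = 1023/400
  v_R = (−(237/100) + 1023/400) / (2·(5/8)) = 3/20 m/s
check:
braking lasts T_s = (3/20)/(4/5) = 0.1875 s
robot covers v_R·T_r = 0.1500·0.1200 = 0.0180 m before braking
robot covers 0.1500·0.1875 − ½·0.8000·0.1875² = 0.0141 m while stopping
human closes 1.8000·0.3075 = 0.5535 m
C+Z_d+Z_r = 0.1200+0.0200+0.0000 = 0.1400 m
sum ≈ 0.0180+0.0141+0.5535+0.1400 ≈ 0.7256 m = S ✓

v_R_max = 3/20 m/s = 0.1500 m/s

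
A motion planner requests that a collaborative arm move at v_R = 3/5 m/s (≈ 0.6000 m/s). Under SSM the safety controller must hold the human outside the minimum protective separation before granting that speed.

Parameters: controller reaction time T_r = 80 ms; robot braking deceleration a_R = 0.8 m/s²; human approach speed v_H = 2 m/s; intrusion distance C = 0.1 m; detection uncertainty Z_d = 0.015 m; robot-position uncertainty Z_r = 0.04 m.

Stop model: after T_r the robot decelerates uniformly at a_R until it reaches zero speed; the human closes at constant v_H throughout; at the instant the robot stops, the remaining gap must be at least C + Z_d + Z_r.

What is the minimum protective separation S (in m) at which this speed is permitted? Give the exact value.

stop time T_s = (3/5)/(4/5) = 0.7500 s
robot in T_r: 0.6000·0.0800 = 0.0480 m
robot under decel: 0.6000²/(2·0.8000) = 0.2250 m
person approaches 2.0000·(0.0800+0.7500) = 1.6600 m
residual clearance needed = 0.1000+0.0150+0.0400 = 0.1550 m
S_min ≈ 0.0480+0.2250+1.6600+0.1550  ⇒  S_min = 261/125 m

S_min = 261/125 m = 2.0880 m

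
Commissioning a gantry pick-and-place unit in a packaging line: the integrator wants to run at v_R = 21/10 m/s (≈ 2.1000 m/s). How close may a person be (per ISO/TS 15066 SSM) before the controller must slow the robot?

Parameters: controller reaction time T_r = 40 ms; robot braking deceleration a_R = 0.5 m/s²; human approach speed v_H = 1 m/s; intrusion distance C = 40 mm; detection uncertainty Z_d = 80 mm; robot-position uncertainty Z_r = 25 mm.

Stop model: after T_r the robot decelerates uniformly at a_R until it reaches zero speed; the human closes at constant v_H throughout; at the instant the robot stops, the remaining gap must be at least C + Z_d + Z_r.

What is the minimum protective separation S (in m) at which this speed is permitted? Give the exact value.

S_min = 8879/1000 m = 8.8790 m

braking lasts T_s = (21/10)/(1/2) = 4.2000 s
robot in T_r: 2.1000·0.0400 = 0.0840 m
robot under decel: 2.1000²/(2·0.5000) = 4.4100 m
human over T_r+T_s: 1.0000·(0.0400+4.2000) = 4.2400 m
margins: 0.0400+0.0800+0.0250 = 0.1450 m
S_min ≈ 0.0840+4.4100+4.2400+0.1450  ⇒  S_min = 8879/1000 m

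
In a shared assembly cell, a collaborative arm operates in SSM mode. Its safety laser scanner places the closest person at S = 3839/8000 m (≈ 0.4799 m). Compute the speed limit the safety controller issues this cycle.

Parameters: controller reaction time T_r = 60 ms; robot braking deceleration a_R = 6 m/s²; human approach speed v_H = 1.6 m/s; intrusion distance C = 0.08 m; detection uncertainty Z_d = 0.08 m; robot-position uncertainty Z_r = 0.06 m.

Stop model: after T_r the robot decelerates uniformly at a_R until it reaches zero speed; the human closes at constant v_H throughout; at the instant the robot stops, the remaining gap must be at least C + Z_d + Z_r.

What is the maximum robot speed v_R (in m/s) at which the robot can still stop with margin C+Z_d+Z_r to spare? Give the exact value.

v_R_max = 9/20 m/s = 0.4500 m/s

at the boundary: (1/12)·v² + (49/150)·v + (-1311/8000) = 0
  disc = (49/150)² − 4·(1/12)·(-1311/8000) = 58081/360000 ; √disc = 241/600
  v_R = (−(49/150) + 241/600) / (2·(1/12)) = 9/20 m/s
check:
T_s = v_R/a_R = (9/20)/6 = 0.0750 s
robot in T_r: 0.4500·0.0600 = 0.0270 m
robot under decel: 0.4500²/(2·6.0000) = 0.0169 m
person approaches 1.6000·(0.0600+0.0750) = 0.2160 m
C+Z_d+Z_r = 0.0800+0.0800+0.0600 = 0.2200 m
sum ≈ 0.0270+0.0169+0.2160+0.2200 ≈ 0.4799 m = S ✓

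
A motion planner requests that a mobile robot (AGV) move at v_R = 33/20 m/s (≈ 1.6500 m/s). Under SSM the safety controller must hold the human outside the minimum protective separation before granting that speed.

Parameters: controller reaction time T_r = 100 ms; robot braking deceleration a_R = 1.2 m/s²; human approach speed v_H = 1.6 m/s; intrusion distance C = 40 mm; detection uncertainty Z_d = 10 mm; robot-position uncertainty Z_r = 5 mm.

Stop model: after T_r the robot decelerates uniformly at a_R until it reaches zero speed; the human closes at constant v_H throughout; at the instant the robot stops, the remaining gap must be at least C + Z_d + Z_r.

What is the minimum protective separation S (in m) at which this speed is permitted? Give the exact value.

S_min = 5943/1600 m = 3.7144 m

braking lasts T_s = (33/20)/(6/5) = 1.3750 s
robot covers v_R·T_r = 1.6500·0.1000 = 0.1650 m before braking
braking distance = 1.6500²/(2·1.2000) = 1.1344 m
human closes 1.6000·1.4750 = 2.3600 m
margins: 0.0400+0.0100+0.0050 = 0.0550 m
S_min ≈ 0.1650+1.1344+2.3600+0.0550  ⇒  S_min = 5943/1600 m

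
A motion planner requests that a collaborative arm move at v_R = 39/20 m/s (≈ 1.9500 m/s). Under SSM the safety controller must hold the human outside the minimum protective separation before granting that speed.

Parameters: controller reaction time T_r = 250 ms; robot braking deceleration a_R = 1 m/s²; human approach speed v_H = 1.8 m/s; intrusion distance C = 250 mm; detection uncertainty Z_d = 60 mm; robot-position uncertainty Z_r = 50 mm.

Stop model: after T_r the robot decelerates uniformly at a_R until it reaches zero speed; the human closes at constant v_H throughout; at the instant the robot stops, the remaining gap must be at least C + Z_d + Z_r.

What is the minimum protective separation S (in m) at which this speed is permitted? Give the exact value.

T_s = v_R/a_R = (39/20)/1 = 1.9500 s
robot covers v_R·T_r = 1.9500·0.2500 = 0.4875 m before braking
robot under decel: 1.9500²/(2·1.0000) = 1.9013 m
person approaches 1.8000·(0.2500+1.9500) = 3.9600 m
margins: 0.2500+0.0600+0.0500 = 0.3600 m
S_min ≈ 0.4875+1.9013+3.9600+0.3600  ⇒  S_min = 5367/800 m

S_min = 5367/800 m = 6.7088 m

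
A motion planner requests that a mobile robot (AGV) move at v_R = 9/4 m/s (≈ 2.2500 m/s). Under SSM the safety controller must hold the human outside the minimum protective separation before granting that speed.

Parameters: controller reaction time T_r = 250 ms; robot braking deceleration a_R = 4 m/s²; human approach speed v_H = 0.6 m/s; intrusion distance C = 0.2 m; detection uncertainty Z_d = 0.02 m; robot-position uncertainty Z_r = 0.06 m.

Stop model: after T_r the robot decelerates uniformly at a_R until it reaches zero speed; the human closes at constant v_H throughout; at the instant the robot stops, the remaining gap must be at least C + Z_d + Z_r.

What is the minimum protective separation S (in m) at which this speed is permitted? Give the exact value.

stop time T_s = (9/4)/4 = 0.5625 s
robot covers v_R·T_r = 2.2500·0.2500 = 0.5625 m before braking
braking distance = 2.2500²/(2·4.0000) = 0.6328 m
human over T_r+T_s: 0.6000·(0.2500+0.5625) = 0.4875 m
C+Z_d+Z_r = 0.2000+0.0200+0.0600 = 0.2800 m
S_min ≈ 0.5625+0.6328+0.4875+0.2800  ⇒  S_min = 6281/3200 m

S_min = 6281/3200 m = 1.9628 m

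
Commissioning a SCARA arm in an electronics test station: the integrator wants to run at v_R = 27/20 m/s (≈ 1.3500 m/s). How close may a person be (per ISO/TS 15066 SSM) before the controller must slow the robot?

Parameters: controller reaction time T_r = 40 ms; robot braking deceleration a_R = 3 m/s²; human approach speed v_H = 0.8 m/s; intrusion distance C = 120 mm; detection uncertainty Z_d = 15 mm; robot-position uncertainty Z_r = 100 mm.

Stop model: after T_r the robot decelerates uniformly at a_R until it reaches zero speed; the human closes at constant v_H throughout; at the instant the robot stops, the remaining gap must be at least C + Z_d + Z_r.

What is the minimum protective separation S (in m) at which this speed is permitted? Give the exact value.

S_min = 3939/4000 m = 0.9848 m

braking lasts T_s = (27/20)/3 = 0.4500 s
reaction-phase robot travel = 1.3500·0.0400 = 0.0540 m
braking distance = 1.3500²/(2·3.0000) = 0.3038 m
person approaches 0.8000·(0.0400+0.4500) = 0.3920 m
C+Z_d+Z_r = 0.1200+0.0150+0.1000 = 0.2350 m
S_min ≈ 0.0540+0.3038+0.3920+0.2350  ⇒  S_min = 3939/4000 m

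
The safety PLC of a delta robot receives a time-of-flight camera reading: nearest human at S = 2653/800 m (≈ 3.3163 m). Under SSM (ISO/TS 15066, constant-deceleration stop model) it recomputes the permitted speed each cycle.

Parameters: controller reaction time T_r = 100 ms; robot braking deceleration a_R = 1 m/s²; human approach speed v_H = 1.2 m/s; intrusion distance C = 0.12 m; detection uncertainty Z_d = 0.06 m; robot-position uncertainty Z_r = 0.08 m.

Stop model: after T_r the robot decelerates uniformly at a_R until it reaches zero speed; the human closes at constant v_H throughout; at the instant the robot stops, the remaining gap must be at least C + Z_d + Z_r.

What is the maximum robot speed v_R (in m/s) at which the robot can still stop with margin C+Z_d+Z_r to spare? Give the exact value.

v_R_max = 29/20 m/s = 1.4500 m/s

quadratic (1/2)·v² + (13/10)·v + (-2349/800) = 0
  disc = (13/10)² − 4·(1/2)·(-2349/800) = 121/16 ; √disc = 11/4
  v_R = (−(13/10) + 11/4) / (2·(1/2)) = 29/20 m/s
check:
stop time T_s = (29/20)/1 = 1.4500 s
robot in T_r: 1.4500·0.1000 = 0.1450 m
robot covers 1.4500·1.4500 − ½·1.0000·1.4500² = 1.0513 m while stopping
human over T_r+T_s: 1.2000·(0.1000+1.4500) = 1.8600 m
C+Z_d+Z_r = 0.1200+0.0600+0.0800 = 0.2600 m
sum ≈ 0.1450+1.0513+1.8600+0.2600 ≈ 3.3163 m = S ✓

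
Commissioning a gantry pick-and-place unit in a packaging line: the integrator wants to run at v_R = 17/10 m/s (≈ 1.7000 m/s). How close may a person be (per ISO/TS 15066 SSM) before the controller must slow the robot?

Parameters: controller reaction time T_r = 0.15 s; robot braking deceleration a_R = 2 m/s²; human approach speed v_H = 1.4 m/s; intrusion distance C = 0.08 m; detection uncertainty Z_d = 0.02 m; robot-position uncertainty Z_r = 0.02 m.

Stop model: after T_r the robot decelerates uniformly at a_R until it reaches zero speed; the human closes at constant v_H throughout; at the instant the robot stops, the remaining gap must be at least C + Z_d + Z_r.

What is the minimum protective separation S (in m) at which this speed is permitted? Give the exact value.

T_s = v_R/a_R = (17/10)/2 = 0.8500 s
robot covers v_R·T_r = 1.7000·0.1500 = 0.2550 m before braking
robot under decel: 1.7000²/(2·2.0000) = 0.7225 m
person approaches 1.4000·(0.1500+0.8500) = 1.4000 m
C+Z_d+Z_r = 0.0800+0.0200+0.0200 = 0.1200 m
S_min ≈ 0.2550+0.7225+1.4000+0.1200  ⇒  S_min = 999/400 m

S_min = 999/400 m = 2.4975 m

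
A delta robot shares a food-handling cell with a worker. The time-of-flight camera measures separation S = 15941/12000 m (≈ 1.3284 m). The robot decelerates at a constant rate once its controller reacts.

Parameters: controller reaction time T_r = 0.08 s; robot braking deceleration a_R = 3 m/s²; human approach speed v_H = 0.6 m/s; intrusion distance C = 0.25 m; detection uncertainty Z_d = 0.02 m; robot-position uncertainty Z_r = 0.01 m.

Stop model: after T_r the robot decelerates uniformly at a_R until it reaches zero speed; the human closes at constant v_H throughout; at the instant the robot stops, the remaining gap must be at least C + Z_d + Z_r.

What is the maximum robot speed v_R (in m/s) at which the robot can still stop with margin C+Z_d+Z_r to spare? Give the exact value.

quadratic (1/6)·v² + (7/25)·v + (-2401/2400) = 0
  disc = (7/25)² − 4·(1/6)·(-2401/2400) = 67081/90000 ; √disc = 259/300
  v_R = (−(7/25) + 259/300) / (2·(1/6)) = 7/4 m/s
check:
braking lasts T_s = (7/4)/3 = 0.5833 s
reaction-phase robot travel = 1.7500·0.0800 = 0.1400 m
robot covers 1.7500·0.5833 − ½·3.0000·0.5833² = 0.5104 m while stopping
person approaches 0.6000·(0.0800+0.5833) = 0.3980 m
residual clearance needed = 0.2500+0.0200+0.0100 = 0.2800 m
sum ≈ 0.1400+0.5104+0.3980+0.2800 ≈ 1.3284 m = S ✓

v_R_max = 7/4 m/s = 1.7500 m/s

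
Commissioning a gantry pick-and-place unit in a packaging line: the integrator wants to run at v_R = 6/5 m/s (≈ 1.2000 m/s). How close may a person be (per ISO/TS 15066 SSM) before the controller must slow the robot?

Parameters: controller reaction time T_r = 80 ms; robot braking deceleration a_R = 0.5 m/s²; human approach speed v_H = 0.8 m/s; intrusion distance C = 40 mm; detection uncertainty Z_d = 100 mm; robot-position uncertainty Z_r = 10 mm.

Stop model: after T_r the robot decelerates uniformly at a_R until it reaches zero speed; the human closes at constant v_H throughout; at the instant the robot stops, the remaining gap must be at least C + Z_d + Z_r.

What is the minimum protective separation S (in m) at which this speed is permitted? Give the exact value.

S_min = 367/100 m = 3.6700 m

stop time T_s = (6/5)/(1/2) = 2.4000 s
reaction-phase robot travel = 1.2000·0.0800 = 0.0960 m
robot covers 1.2000·2.4000 − ½·0.5000·2.4000² = 1.4400 m while stopping
human closes 0.8000·2.4800 = 1.9840 m
margins: 0.0400+0.1000+0.0100 = 0.1500 m
S_min ≈ 0.0960+1.4400+1.9840+0.1500  ⇒  S_min = 367/100 m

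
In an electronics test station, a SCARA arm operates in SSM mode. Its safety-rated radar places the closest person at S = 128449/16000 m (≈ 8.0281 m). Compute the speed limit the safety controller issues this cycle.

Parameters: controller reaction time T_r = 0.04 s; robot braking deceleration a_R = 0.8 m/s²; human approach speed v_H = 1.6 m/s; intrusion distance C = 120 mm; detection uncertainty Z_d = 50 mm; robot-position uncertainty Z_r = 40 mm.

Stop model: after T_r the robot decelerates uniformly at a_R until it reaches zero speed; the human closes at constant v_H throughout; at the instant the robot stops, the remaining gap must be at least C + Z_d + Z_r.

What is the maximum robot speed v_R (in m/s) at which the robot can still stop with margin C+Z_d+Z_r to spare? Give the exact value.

v_R_max = 9/4 m/s = 2.2500 m/s

at the boundary: (5/8)·v² + (51/25)·v + (-24813/3200) = 0
  disc = (51/25)² − 4·(5/8)·(-24813/3200) = 3767481/160000 ; √disc = 1941/400
  v_R = (−(51/25) + 1941/400) / (2·(5/8)) = 9/4 m/s
check:
stop time T_s = (9/4)/(4/5) = 2.8125 s
robot in T_r: 2.2500·0.0400 = 0.0900 m
robot covers 2.2500·2.8125 − ½·0.8000·2.8125² = 3.1641 m while stopping
person approaches 1.6000·(0.0400+2.8125) = 4.5640 m
residual clearance needed = 0.1200+0.0500+0.0400 = 0.2100 m
sum ≈ 0.0900+3.1641+4.5640+0.2100 ≈ 8.0281 m = S ✓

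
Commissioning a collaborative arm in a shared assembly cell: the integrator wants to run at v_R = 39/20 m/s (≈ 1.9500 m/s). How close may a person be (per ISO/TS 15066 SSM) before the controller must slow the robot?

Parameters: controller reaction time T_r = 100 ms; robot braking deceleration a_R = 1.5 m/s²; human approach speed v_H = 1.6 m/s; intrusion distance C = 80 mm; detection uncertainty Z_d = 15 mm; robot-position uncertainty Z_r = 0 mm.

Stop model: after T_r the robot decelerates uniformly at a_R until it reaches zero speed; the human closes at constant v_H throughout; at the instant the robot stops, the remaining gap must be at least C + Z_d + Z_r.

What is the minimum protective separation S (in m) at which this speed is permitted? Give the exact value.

T_s = v_R/a_R = (39/20)/(3/2) = 1.3000 s
robot in T_r: 1.9500·0.1000 = 0.1950 m
robot under decel: 1.9500²/(2·1.5000) = 1.2675 m
person approaches 1.6000·(0.1000+1.3000) = 2.2400 m
margins: 0.0800+0.0150+0.0000 = 0.0950 m
S_min ≈ 0.1950+1.2675+2.2400+0.0950  ⇒  S_min = 1519/400 m

S_min = 1519/400 m = 3.7975 m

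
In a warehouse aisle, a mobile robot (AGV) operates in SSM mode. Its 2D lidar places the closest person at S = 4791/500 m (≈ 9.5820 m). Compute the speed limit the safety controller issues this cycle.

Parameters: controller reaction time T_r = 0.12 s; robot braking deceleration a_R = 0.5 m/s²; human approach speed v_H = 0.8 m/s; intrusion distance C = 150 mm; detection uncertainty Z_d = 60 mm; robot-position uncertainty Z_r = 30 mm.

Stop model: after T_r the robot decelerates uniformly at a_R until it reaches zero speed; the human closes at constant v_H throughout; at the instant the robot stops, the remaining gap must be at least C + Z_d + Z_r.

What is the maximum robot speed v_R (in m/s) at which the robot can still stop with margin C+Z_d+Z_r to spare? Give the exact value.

v_R_max = 23/10 m/s = 2.3000 m/s

collect terms ⇒ (1)·v_R² + (43/25)·v_R + (-4623/500) = 0
  disc = (43/25)² − 4·(1)·(-4623/500) = 24964/625 ; √disc = 158/25
  v_R = (−(43/25) + 158/25) / (2·(1)) = 23/10 m/s
check:
T_s = v_R/a_R = (23/10)/(1/2) = 4.6000 s
reaction-phase robot travel = 2.3000·0.1200 = 0.2760 m
robot covers 2.3000·4.6000 − ½·0.5000·4.6000² = 5.2900 m while stopping
person approaches 0.8000·(0.1200+4.6000) = 3.7760 m
residual clearance needed = 0.1500+0.0600+0.0300 = 0.2400 m
sum ≈ 0.2760+5.2900+3.7760+0.2400 ≈ 9.5820 m = S ✓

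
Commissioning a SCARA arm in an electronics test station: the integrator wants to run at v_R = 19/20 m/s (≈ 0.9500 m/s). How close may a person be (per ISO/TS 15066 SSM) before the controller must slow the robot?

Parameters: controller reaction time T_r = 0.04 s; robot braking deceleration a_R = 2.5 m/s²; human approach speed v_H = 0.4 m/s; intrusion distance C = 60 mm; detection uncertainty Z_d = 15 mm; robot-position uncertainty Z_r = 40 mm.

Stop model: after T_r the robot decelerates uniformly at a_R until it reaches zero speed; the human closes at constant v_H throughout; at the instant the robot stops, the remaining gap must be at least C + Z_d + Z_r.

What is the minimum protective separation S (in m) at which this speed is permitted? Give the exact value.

S_min = 1003/2000 m = 0.5015 m

T_s = v_R/a_R = (19/20)/(5/2) = 0.3800 s
reaction-phase robot travel = 0.9500·0.0400 = 0.0380 m
robot under decel: 0.9500²/(2·2.5000) = 0.1805 m
human over T_r+T_s: 0.4000·(0.0400+0.3800) = 0.1680 m
margins: 0.0600+0.0150+0.0400 = 0.1150 m
S_min ≈ 0.0380+0.1805+0.1680+0.1150  ⇒  S_min = 1003/2000 m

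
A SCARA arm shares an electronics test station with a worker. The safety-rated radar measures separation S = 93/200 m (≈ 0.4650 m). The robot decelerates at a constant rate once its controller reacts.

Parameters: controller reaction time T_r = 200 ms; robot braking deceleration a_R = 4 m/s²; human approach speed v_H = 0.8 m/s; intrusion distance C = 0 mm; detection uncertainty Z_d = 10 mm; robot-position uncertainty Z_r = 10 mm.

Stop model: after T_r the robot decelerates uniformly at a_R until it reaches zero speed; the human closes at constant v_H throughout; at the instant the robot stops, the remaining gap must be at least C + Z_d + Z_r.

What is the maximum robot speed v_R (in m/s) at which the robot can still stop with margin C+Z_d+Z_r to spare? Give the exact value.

v_R_max = 3/5 m/s = 0.6000 m/s

quadratic (1/8)·v² + (2/5)·v + (-57/200) = 0
  disc = (2/5)² − 4·(1/8)·(-57/200) = 121/400 ; √disc = 11/20
  v_R = (−(2/5) + 11/20) / (2·(1/8)) = 3/5 m/s
check:
braking lasts T_s = (3/5)/4 = 0.1500 s
robot in T_r: 0.6000·0.2000 = 0.1200 m
robot covers 0.6000·0.1500 − ½·4.0000·0.1500² = 0.0450 m while stopping
human over T_r+T_s: 0.8000·(0.2000+0.1500) = 0.2800 m
residual clearance needed = 0.0000+0.0100+0.0100 = 0.0200 m
sum ≈ 0.1200+0.0450+0.2800+0.0200 ≈ 0.4650 m = S ✓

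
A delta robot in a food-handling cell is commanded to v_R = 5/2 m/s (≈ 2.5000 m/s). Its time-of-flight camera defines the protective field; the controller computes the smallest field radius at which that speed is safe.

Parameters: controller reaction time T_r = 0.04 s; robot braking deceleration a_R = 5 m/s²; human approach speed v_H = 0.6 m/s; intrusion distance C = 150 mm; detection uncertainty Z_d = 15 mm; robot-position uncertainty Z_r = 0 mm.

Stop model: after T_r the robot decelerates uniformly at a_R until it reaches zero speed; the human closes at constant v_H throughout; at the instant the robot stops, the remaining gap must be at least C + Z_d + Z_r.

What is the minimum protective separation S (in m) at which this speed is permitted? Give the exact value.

braking lasts T_s = (5/2)/5 = 0.5000 s
robot in T_r: 2.5000·0.0400 = 0.1000 m
robot covers 2.5000·0.5000 − ½·5.0000·0.5000² = 0.6250 m while stopping
human closes 0.6000·0.5400 = 0.3240 m
residual clearance needed = 0.1500+0.0150+0.0000 = 0.1650 m
S_min ≈ 0.1000+0.6250+0.3240+0.1650  ⇒  S_min = 607/500 m

S_min = 607/500 m = 1.2140 m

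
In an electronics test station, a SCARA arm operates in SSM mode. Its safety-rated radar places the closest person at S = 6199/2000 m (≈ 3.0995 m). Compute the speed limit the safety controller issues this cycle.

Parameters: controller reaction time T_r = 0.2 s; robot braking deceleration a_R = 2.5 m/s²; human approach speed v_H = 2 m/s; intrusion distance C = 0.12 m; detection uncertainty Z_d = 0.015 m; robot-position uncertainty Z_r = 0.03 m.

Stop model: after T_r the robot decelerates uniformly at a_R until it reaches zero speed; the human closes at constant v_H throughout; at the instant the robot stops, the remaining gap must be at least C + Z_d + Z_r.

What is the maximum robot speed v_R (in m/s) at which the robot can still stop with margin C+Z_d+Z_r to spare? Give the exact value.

collect terms ⇒ (1/5)·v_R² + (1)·v_R + (-5069/2000) = 0
  disc = (1)² − 4·(1/5)·(-5069/2000) = 7569/2500 ; √disc = 87/50
  v_R = (−(1) + 87/50) / (2·(1/5)) = 37/20 m/s
check:
braking lasts T_s = (37/20)/(5/2) = 0.7400 s
reaction-phase robot travel = 1.8500·0.2000 = 0.3700 m
robot covers 1.8500·0.7400 − ½·2.5000·0.7400² = 0.6845 m while stopping
human over T_r+T_s: 2.0000·(0.2000+0.7400) = 1.8800 m
residual clearance needed = 0.1200+0.0150+0.0300 = 0.1650 m
sum ≈ 0.3700+0.6845+1.8800+0.1650 ≈ 3.0995 m = S ✓

v_R_max = 37/20 m/s = 1.8500 m/s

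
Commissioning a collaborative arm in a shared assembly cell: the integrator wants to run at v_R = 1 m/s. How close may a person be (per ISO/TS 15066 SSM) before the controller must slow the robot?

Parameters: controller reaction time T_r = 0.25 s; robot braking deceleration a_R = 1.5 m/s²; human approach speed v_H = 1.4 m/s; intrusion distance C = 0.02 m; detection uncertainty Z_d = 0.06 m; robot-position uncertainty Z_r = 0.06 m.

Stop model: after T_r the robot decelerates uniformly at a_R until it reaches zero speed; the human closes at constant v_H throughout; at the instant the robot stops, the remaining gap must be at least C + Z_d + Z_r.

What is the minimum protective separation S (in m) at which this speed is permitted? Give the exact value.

S_min = 301/150 m = 2.0067 m

stop time T_s = 1/(3/2) = 0.6667 s
robot in T_r: 1.0000·0.2500 = 0.2500 m
robot covers 1.0000·0.6667 − ½·1.5000·0.6667² = 0.3333 m while stopping
human closes 1.4000·0.9167 = 1.2833 m
margins: 0.0200+0.0600+0.0600 = 0.1400 m
S_min ≈ 0.2500+0.3333+1.2833+0.1400  ⇒  S_min = 301/150 m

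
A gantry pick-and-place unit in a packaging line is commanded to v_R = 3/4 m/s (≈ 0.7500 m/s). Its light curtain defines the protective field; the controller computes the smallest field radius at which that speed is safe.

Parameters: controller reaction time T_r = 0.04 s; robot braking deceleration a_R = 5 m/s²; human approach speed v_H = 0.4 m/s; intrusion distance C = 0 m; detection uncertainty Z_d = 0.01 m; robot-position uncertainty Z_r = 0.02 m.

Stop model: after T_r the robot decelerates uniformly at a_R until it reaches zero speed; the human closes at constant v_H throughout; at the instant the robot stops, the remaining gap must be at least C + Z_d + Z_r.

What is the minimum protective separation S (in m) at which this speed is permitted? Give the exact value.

S_min = 769/4000 m = 0.1923 m

braking lasts T_s = (3/4)/5 = 0.1500 s
robot covers v_R·T_r = 0.7500·0.0400 = 0.0300 m before braking
robot under decel: 0.7500²/(2·5.0000) = 0.0563 m
human over T_r+T_s: 0.4000·(0.0400+0.1500) = 0.0760 m
C+Z_d+Z_r = 0.0000+0.0100+0.0200 = 0.0300 m
S_min ≈ 0.0300+0.0563+0.0760+0.0300  ⇒  S_min = 769/4000 m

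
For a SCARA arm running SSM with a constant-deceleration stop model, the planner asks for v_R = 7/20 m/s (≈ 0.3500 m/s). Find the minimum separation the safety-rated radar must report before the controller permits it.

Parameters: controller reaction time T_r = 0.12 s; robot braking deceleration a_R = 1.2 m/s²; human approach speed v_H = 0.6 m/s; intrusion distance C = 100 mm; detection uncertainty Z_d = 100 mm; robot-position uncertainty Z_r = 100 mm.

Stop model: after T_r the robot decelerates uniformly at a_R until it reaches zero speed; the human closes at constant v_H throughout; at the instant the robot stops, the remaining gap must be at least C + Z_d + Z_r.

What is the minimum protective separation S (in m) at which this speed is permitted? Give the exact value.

braking lasts T_s = (7/20)/(6/5) = 0.2917 s
robot covers v_R·T_r = 0.3500·0.1200 = 0.0420 m before braking
robot covers 0.3500·0.2917 − ½·1.2000·0.2917² = 0.0510 m while stopping
person approaches 0.6000·(0.1200+0.2917) = 0.2470 m
margins: 0.1000+0.1000+0.1000 = 0.3000 m
S_min ≈ 0.0420+0.0510+0.2470+0.3000  ⇒  S_min = 15361/24000 m

S_min = 15361/24000 m = 0.6400 m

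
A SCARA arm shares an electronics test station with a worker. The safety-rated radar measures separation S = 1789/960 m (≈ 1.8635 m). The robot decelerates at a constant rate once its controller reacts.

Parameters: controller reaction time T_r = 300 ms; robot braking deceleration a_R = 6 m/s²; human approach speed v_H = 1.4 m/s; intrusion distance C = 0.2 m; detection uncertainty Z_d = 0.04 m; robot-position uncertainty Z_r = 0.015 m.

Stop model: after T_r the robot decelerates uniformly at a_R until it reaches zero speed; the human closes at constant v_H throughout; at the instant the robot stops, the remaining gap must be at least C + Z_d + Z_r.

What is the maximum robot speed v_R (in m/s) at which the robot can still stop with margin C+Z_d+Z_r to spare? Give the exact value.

at the boundary: (1/12)·v² + (8/15)·v + (-1141/960) = 0
  disc = (8/15)² − 4·(1/12)·(-1141/960) = 1089/1600 ; √disc = 33/40
  v_R = (−(8/15) + 33/40) / (2·(1/12)) = 7/4 m/s
check:
T_s = v_R/a_R = (7/4)/6 = 0.2917 s
reaction-phase robot travel = 1.7500·0.3000 = 0.5250 m
robot under decel: 1.7500²/(2·6.0000) = 0.2552 m
human over T_r+T_s: 1.4000·(0.3000+0.2917) = 0.8283 m
C+Z_d+Z_r = 0.2000+0.0400+0.0150 = 0.2550 m
sum ≈ 0.5250+0.2552+0.8283+0.2550 ≈ 1.8635 m = S ✓

v_R_max = 7/4 m/s = 1.7500 m/s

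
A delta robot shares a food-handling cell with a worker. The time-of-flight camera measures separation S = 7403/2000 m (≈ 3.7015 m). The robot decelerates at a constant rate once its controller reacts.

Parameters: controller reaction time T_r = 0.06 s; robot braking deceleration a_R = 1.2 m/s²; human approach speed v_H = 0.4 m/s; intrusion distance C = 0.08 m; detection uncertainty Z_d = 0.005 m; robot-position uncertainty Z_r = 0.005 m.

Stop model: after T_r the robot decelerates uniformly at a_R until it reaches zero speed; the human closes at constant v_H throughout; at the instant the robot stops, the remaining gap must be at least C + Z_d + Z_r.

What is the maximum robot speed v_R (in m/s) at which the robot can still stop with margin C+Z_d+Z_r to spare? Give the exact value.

v_R_max = 5/2 m/s = 2.5000 m/s

quadratic (5/12)·v² + (59/150)·v + (-287/80) = 0
  disc = (59/150)² − 4·(5/12)·(-287/80) = 552049/90000 ; √disc = 743/300
  v_R = (−(59/150) + 743/300) / (2·(5/12)) = 5/2 m/s
check:
braking lasts T_s = (5/2)/(6/5) = 2.0833 s
robot in T_r: 2.5000·0.0600 = 0.1500 m
robot under decel: 2.5000²/(2·1.2000) = 2.6042 m
human over T_r+T_s: 0.4000·(0.0600+2.0833) = 0.8573 m
margins: 0.0800+0.0050+0.0050 = 0.0900 m
sum ≈ 0.1500+2.6042+0.8573+0.0900 ≈ 3.7015 m = S ✓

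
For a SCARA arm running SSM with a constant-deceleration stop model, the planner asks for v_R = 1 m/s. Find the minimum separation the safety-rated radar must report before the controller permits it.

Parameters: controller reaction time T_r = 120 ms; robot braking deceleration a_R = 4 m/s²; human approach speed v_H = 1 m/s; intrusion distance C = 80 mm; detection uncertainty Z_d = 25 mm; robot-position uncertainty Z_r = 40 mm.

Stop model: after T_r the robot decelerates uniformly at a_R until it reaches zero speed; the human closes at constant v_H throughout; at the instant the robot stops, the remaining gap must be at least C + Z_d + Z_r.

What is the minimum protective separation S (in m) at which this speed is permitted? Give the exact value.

S_min = 19/25 m = 0.7600 m

braking lasts T_s = 1/4 = 0.2500 s
robot covers v_R·T_r = 1.0000·0.1200 = 0.1200 m before braking
braking distance = 1.0000²/(2·4.0000) = 0.1250 m
human over T_r+T_s: 1.0000·(0.1200+0.2500) = 0.3700 m
margins: 0.0800+0.0250+0.0400 = 0.1450 m
S_min ≈ 0.1200+0.1250+0.3700+0.1450  ⇒  S_min = 19/25 m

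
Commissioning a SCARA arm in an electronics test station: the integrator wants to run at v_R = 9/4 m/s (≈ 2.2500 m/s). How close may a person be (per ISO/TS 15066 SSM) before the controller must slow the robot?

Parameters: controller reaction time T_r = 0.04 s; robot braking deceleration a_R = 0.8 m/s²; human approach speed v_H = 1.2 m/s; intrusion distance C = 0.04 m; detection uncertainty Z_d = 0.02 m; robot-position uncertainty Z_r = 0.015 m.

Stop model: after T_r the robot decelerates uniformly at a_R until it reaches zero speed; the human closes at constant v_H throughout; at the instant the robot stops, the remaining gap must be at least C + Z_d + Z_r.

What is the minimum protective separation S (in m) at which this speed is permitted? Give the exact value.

S_min = 108033/16000 m = 6.7521 m

braking lasts T_s = (9/4)/(4/5) = 2.8125 s
reaction-phase robot travel = 2.2500·0.0400 = 0.0900 m
robot covers 2.2500·2.8125 − ½·0.8000·2.8125² = 3.1641 m while stopping
person approaches 1.2000·(0.0400+2.8125) = 3.4230 m
residual clearance needed = 0.0400+0.0200+0.0150 = 0.0750 m
S_min ≈ 0.0900+3.1641+3.4230+0.0750  ⇒  S_min = 108033/16000 m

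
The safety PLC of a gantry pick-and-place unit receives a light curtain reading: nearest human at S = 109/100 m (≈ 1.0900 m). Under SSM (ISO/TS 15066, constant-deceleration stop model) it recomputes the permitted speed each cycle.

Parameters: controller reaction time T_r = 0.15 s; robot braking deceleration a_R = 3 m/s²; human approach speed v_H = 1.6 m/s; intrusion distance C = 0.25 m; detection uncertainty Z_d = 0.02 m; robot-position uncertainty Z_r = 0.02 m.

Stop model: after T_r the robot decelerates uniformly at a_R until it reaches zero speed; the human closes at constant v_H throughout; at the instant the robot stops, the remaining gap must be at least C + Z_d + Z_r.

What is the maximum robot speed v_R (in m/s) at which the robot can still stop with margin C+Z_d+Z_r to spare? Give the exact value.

v_R_max = 7/10 m/s = 0.7000 m/s

collect terms ⇒ (1/6)·v_R² + (41/60)·v_R + (-14/25) = 0
  disc = (41/60)² − 4·(1/6)·(-14/25) = 121/144 ; √disc = 11/12
  v_R = (−(41/60) + 11/12) / (2·(1/6)) = 7/10 m/s
check:
T_s = v_R/a_R = (7/10)/3 = 0.2333 s
robot covers v_R·T_r = 0.7000·0.1500 = 0.1050 m before braking
robot under decel: 0.7000²/(2·3.0000) = 0.0817 m
human closes 1.6000·0.3833 = 0.6133 m
residual clearance needed = 0.2500+0.0200+0.0200 = 0.2900 m
sum ≈ 0.1050+0.0817+0.6133+0.2900 ≈ 1.0900 m = S ✓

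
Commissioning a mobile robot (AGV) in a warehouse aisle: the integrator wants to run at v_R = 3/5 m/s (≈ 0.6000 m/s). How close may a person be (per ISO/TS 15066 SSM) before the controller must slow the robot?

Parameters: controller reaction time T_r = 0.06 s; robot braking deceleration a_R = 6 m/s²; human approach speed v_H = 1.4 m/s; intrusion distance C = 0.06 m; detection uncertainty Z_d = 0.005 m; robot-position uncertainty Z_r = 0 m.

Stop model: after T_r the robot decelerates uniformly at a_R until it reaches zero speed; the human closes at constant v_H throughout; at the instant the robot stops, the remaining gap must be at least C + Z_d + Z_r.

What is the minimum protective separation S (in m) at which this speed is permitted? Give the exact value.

S_min = 71/200 m = 0.3550 m

stop time T_s = (3/5)/6 = 0.1000 s
reaction-phase robot travel = 0.6000·0.0600 = 0.0360 m
robot covers 0.6000·0.1000 − ½·6.0000·0.1000² = 0.0300 m while stopping
person approaches 1.4000·(0.0600+0.1000) = 0.2240 m
margins: 0.0600+0.0050+0.0000 = 0.0650 m
S_min ≈ 0.0360+0.0300+0.2240+0.0650  ⇒  S_min = 71/200 m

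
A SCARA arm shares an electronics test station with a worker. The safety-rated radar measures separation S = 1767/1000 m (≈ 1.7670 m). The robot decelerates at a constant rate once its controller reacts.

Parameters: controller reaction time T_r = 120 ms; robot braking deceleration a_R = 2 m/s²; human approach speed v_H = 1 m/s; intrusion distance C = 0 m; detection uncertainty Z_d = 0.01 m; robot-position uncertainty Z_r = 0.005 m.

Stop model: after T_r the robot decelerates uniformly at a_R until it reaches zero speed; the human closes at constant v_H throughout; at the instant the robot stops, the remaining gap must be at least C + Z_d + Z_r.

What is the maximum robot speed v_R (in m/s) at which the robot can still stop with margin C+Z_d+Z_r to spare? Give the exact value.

v_R_max = 8/5 m/s = 1.6000 m/s

at the boundary: (1/4)·v² + (31/50)·v + (-204/125) = 0
  disc = (31/50)² − 4·(1/4)·(-204/125) = 5041/2500 ; √disc = 71/50
  v_R = (−(31/50) + 71/50) / (2·(1/4)) = 8/5 m/s
check:
T_s = v_R/a_R = (8/5)/2 = 0.8000 s
reaction-phase robot travel = 1.6000·0.1200 = 0.1920 m
robot under decel: 1.6000²/(2·2.0000) = 0.6400 m
human over T_r+T_s: 1.0000·(0.1200+0.8000) = 0.9200 m
residual clearance needed = 0.0000+0.0100+0.0050 = 0.0150 m
sum ≈ 0.1920+0.6400+0.9200+0.0150 ≈ 1.7670 m = S ✓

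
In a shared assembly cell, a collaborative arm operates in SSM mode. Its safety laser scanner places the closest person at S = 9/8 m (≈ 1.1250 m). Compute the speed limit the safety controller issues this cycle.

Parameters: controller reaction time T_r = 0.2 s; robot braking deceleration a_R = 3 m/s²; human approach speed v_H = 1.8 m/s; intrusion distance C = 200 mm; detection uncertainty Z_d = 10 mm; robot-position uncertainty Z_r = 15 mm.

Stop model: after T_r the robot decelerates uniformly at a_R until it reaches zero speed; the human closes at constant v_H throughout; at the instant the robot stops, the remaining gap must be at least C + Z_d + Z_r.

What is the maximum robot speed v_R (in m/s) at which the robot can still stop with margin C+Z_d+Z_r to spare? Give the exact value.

collect terms ⇒ (1/6)·v_R² + (4/5)·v_R + (-27/50) = 0
  disc = (4/5)² − 4·(1/6)·(-27/50) = 1 ; √disc = 1
  v_R = (−(4/5) + 1) / (2·(1/6)) = 3/5 m/s
check:
braking lasts T_s = (3/5)/3 = 0.2000 s
reaction-phase robot travel = 0.6000·0.2000 = 0.1200 m
robot under decel: 0.6000²/(2·3.0000) = 0.0600 m
human closes 1.8000·0.4000 = 0.7200 m
C+Z_d+Z_r = 0.2000+0.0100+0.0150 = 0.2250 m
sum ≈ 0.1200+0.0600+0.7200+0.2250 ≈ 1.1250 m = S ✓

v_R_max = 3/5 m/s = 0.6000 m/s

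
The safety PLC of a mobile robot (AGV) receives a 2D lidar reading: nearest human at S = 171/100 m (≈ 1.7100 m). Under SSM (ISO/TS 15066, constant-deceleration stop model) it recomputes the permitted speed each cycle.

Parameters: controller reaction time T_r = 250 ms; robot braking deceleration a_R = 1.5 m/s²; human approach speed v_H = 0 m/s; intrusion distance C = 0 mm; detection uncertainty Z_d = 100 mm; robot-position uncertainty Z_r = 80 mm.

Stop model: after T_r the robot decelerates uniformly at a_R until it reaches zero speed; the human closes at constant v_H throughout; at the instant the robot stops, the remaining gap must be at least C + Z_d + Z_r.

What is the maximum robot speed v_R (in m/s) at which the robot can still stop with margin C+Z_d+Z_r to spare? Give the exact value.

v_R_max = 9/5 m/s = 1.8000 m/s

collect terms ⇒ (1/3)·v_R² + (1/4)·v_R + (-153/100) = 0
  disc = (1/4)² − 4·(1/3)·(-153/100) = 841/400 ; √disc = 29/20
  v_R = (−(1/4) + 29/20) / (2·(1/3)) = 9/5 m/s
check:
stop time T_s = (9/5)/(3/2) = 1.2000 s
robot covers v_R·T_r = 1.8000·0.2500 = 0.4500 m before braking
robot under decel: 1.8000²/(2·1.5000) = 1.0800 m
person approaches 0.0000·(0.2500+1.2000) = 0.0000 m
residual clearance needed = 0.0000+0.1000+0.0800 = 0.1800 m
sum ≈ 0.4500+1.0800+0.0000+0.1800 ≈ 1.7100 m = S ✓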